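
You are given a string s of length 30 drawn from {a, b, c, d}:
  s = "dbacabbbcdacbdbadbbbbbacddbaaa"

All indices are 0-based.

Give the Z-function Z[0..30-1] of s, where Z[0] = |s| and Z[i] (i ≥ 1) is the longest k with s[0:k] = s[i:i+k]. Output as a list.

[30, 0, 0, 0, 0, 0, 0, 0, 0, 1, 0, 0, 0, 3, 0, 0, 2, 0, 0, 0, 0, 0, 0, 0, 1, 3, 0, 0, 0, 0]

Z[0]=30
i=1: fresh scan; Z[1]=0
i=2: fresh scan; Z[2]=0
i=3: fresh scan; Z[3]=0
i=4: fresh scan; Z[4]=0
i=5: fresh scan; Z[5]=0
i=6: fresh scan; Z[6]=0
i=7: fresh scan; Z[7]=0
i=8: fresh scan; Z[8]=0
i=9: fresh scan; Z[9]=1 extend→box=[9,10)
i=10: fresh scan; Z[10]=0
i=11: fresh scan; Z[11]=0
i=12: fresh scan; Z[12]=0
i=13: fresh scan; Z[13]=3 extend→box=[13,16)
i=14: min(r-i=2, Z[1]=0)=0; Z[14]=0
i=15: min(r-i=1, Z[2]=0)=0; Z[15]=0
i=16: fresh scan; Z[16]=2 extend→box=[16,18)
i=17: min(r-i=1, Z[1]=0)=0; Z[17]=0
i=18: fresh scan; Z[18]=0
i=19: fresh scan; Z[19]=0
i=20: fresh scan; Z[20]=0
i=21: fresh scan; Z[21]=0
i=22: fresh scan; Z[22]=0
i=23: fresh scan; Z[23]=0
i=24: fresh scan; Z[24]=1 extend→box=[24,25)
i=25: fresh scan; Z[25]=3 extend→box=[25,28)
i=26: min(r-i=2, Z[1]=0)=0; Z[26]=0
i=27: min(r-i=1, Z[2]=0)=0; Z[27]=0
i=28: fresh scan; Z[28]=0
i=29: fresh scan; Z[29]=0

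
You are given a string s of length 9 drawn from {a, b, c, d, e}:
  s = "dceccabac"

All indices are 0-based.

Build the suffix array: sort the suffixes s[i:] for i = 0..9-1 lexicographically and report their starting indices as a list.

sorted suffixes:
  #0 SA[0]=5  'abac'
  #1 SA[1]=7  'ac'
  #2 SA[2]=6  'bac'
  #3 SA[3]=8  'c'
  #4 SA[4]=4  'cabac'
  #5 SA[5]=3  'ccabac'
  #6 SA[6]=1  'ceccabac'
  #7 SA[7]=0  'dceccabac'
  #8 SA[8]=2  'eccabac'

[5, 7, 6, 8, 4, 3, 1, 0, 2]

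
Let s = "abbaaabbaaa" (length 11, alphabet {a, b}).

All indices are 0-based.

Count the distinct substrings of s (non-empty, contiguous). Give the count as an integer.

rank | idx | suffix
   0 |  10 | a
   1 |   9 | aa
   2 |   8 | aaa
   3 |   3 | aaabbaaa
   4 |   4 | aabbaaa
   5 |   5 | abbaaa
   6 |   0 | abbaaabbaaa
   7 |   7 | baaa
   8 |   2 | baaabbaaa
   9 |   6 | bbaaa
  10 |   1 | bbaaabbaaa

SA = [10, 9, 8, 3, 4, 5, 0, 7, 2, 6, 1]
[i] adj suffixes → lcp
  [1] 10/9 → 1 ('a')
  [2] 9/8 → 2 ('aa')
  [3] 8/3 → 3 ('aaa')
  [4] 3/4 → 2 ('aa')
  [5] 4/5 → 1 ('a')
  [6] 5/0 → 6 ('abbaaa')
  [7] 0/7 → 0 ('')
  [8] 7/2 → 4 ('baaa')
  [9] 2/6 → 1 ('b')
  [10] 6/1 → 5 ('bbaaa')

n(n+1)/2 = 11·12/2 = 66
Σ LCP = 0 + 1 + 2 + 3 + 2 + 1 + 6 + 0 + 4 + 1 + 5 = 25
distinct = 66 − 25 = 41

41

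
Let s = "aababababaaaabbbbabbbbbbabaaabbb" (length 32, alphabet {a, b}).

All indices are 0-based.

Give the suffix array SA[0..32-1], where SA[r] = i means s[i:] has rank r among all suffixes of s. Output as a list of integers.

[9, 26, 10, 0, 27, 11, 7, 24, 5, 3, 1, 28, 12, 17, 31, 8, 25, 6, 23, 4, 2, 16, 30, 22, 15, 29, 21, 14, 20, 13, 19, 18]

rank | idx | suffix
   0 |   9 | aaaabbbbabbbbbbabaaabbb
   1 |  26 | aaabbb
   2 |  10 | aaabbbbabbbbbbabaaabbb
   3 |   0 | aababababaaaabbbbabbbbbbabaaabbb
   4 |  27 | aabbb
   5 |  11 | aabbbbabbbbbbabaaabbb
   6 |   7 | abaaaabbbbabbbbbbabaaabbb
   7 |  24 | abaaabbb
   8 |   5 | ababaaaabbbbabbbbbbabaaabbb
   9 |   3 | abababaaaabbbbabbbbbbabaaabbb
  10 |   1 | ababababaaaabbbbabbbbbbabaaabbb
  11 |  28 | abbb
  12 |  12 | abbbbabbbbbbabaaabbb
  13 |  17 | abbbbbbabaaabbb
  14 |  31 | b
  15 |   8 | baaaabbbbabbbbbbabaaabbb
  16 |  25 | baaabbb
  17 |   6 | babaaaabbbbabbbbbbabaaabbb
  18 |  23 | babaaabbb
  19 |   4 | bababaaaabbbbabbbbbbabaaabbb
  20 |   2 | babababaaaabbbbabbbbbbabaaabbb
  21 |  16 | babbbbbbabaaabbb
  22 |  30 | bb
  23 |  22 | bbabaaabbb
  24 |  15 | bbabbbbbbabaaabbb
  25 |  29 | bbb
  26 |  21 | bbbabaaabbb
  27 |  14 | bbbabbbbbbabaaabbb
  28 |  20 | bbbbabaaabbb
  29 |  13 | bbbbabbbbbbabaaabbb
  30 |  19 | bbbbbabaaabbb
  31 |  18 | bbbbbbabaaabbb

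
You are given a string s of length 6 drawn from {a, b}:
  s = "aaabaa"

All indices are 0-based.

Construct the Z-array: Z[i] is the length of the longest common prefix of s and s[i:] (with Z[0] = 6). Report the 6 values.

[6, 2, 1, 0, 2, 1]

Z[0]=6
i=1: i≥r, start 0; Z[1]=2 grow→box=[1,3)
i=2: min(r-i=1, Z[1]=2)=1; Z[2]=1
i=3: i≥r, start 0; Z[3]=0
i=4: i≥r, start 0; Z[4]=2 grow→box=[4,6)
i=5: min(r-i=1, Z[1]=2)=1; Z[5]=1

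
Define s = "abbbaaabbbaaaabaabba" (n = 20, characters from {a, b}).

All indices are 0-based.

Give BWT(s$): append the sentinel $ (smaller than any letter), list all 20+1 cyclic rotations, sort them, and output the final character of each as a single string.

rank  rotation               last
    0  $abbbaaabbbaaaabaabba  a
    1  a$abbbaaabbbaaaabaabb  b
    2  aaaabaabba$abbbaaabbb  b
    3  aaabaabba$abbbaaabbba  a
    4  aaabbbaaaabaabba$abbb  b
    5  aabaabba$abbbaaabbbaa  a
    6  aabba$abbbaaabbbaaaab  b
    7  aabbbaaaabaabba$abbba  a
    8  abaabba$abbbaaabbbaaa  a
    9  abba$abbbaaabbbaaaaba  a
   10  abbbaaaabaabba$abbbaa  a
   11  abbbaaabbbaaaabaabba$  $
   12  ba$abbbaaabbbaaaabaab  b
   13  baaaabaabba$abbbaaabb  b
   14  baaabbbaaaabaabba$abb  b
   15  baabba$abbbaaabbbaaaa  a
   16  bba$abbbaaabbbaaaabaa  a
   17  bbaaaabaabba$abbbaaab  b
   18  bbaaabbbaaaabaabba$ab  b
   19  bbbaaaabaabba$abbbaaa  a
   20  bbbaaabbbaaaabaabba$a  a

abbababaaaa$bbbaabbaa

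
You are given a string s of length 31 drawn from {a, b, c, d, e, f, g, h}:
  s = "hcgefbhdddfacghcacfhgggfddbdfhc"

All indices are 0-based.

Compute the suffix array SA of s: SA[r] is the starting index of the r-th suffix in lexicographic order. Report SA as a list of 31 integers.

[16, 11, 26, 5, 30, 15, 17, 1, 12, 25, 24, 7, 8, 9, 27, 3, 10, 4, 23, 28, 18, 2, 22, 21, 20, 13, 29, 14, 0, 6, 19]

rank→(start, suffix):
  0 → (16, 'acfhgggfddbdfhc')
  1 → (11, 'acghcacfhgggfddbdfhc')
  2 → (26, 'bdfhc')
  3 → (5, 'bhdddfacghcacfhgggfddbdfhc')
  4 → (30, 'c')
  5 → (15, 'cacfhgggfddbdfhc')
  6 → (17, 'cfhgggfddbdfhc')
  7 → (1, 'cgefbhdddfacghcacfhgggfddbdfhc')
  8 → (12, 'cghcacfhgggfddbdfhc')
  9 → (25, 'dbdfhc')
  10 → (24, 'ddbdfhc')
  11 → (7, 'dddfacghcacfhgggfddbdfhc')
  12 → (8, 'ddfacghcacfhgggfddbdfhc')
  13 → (9, 'dfacghcacfhgggfddbdfhc')
  14 → (27, 'dfhc')
  15 → (3, 'efbhdddfacghcacfhgggfddbdfhc')
  16 → (10, 'facghcacfhgggfddbdfhc')
  17 → (4, 'fbhdddfacghcacfhgggfddbdfhc')
  18 → (23, 'fddbdfhc')
  19 → (28, 'fhc')
  20 → (18, 'fhgggfddbdfhc')
  21 → (2, 'gefbhdddfacghcacfhgggfddbdfhc')
  22 → (22, 'gfddbdfhc')
  23 → (21, 'ggfddbdfhc')
  24 → (20, 'gggfddbdfhc')
  25 → (13, 'ghcacfhgggfddbdfhc')
  26 → (29, 'hc')
  27 → (14, 'hcacfhgggfddbdfhc')
  28 → (0, 'hcgefbhdddfacghcacfhgggfddbdfhc')
  29 → (6, 'hdddfacghcacfhgggfddbdfhc')
  30 → (19, 'hgggfddbdfhc')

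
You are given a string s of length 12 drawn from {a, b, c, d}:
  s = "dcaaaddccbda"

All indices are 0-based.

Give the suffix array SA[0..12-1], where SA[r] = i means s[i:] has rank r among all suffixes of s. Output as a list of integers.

rank | idx | suffix
   0 |  11 | a
   1 |   2 | aaaddccbda
   2 |   3 | aaddccbda
   3 |   4 | addccbda
   4 |   9 | bda
   5 |   1 | caaaddccbda
   6 |   8 | cbda
   7 |   7 | ccbda
   8 |  10 | da
   9 |   0 | dcaaaddccbda
  10 |   6 | dccbda
  11 |   5 | ddccbda

[11, 2, 3, 4, 9, 1, 8, 7, 10, 0, 6, 5]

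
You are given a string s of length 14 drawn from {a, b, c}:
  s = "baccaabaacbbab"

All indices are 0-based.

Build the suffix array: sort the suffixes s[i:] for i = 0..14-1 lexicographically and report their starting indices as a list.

rank→(start, suffix):
  0 → (4, 'aabaacbbab')
  1 → (7, 'aacbbab')
  2 → (12, 'ab')
  3 → (5, 'abaacbbab')
  4 → (8, 'acbbab')
  5 → (1, 'accaabaacbbab')
  6 → (13, 'b')
  7 → (6, 'baacbbab')
  8 → (11, 'bab')
  9 → (0, 'baccaabaacbbab')
  10 → (10, 'bbab')
  11 → (3, 'caabaacbbab')
  12 → (9, 'cbbab')
  13 → (2, 'ccaabaacbbab')

[4, 7, 12, 5, 8, 1, 13, 6, 11, 0, 10, 3, 9, 2]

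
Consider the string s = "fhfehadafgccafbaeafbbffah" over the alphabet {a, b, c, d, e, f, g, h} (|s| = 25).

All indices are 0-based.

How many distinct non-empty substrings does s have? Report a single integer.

sorted suffixes:
  #0 SA[0]=5  'adafgccafbaeafbbffah'
  #1 SA[1]=15  'aeafbbffah'
  #2 SA[2]=12  'afbaeafbbffah'
  #3 SA[3]=17  'afbbffah'
  #4 SA[4]=7  'afgccafbaeafbbffah'
  #5 SA[5]=23  'ah'
  #6 SA[6]=14  'baeafbbffah'
  #7 SA[7]=19  'bbffah'
  #8 SA[8]=20  'bffah'
  #9 SA[9]=11  'cafbaeafbbffah'
  #10 SA[10]=10  'ccafbaeafbbffah'
  #11 SA[11]=6  'dafgccafbaeafbbffah'
  #12 SA[12]=16  'eafbbffah'
  #13 SA[13]=3  'ehadafgccafbaeafbbffah'
  #14 SA[14]=22  'fah'
  #15 SA[15]=13  'fbaeafbbffah'
  #16 SA[16]=18  'fbbffah'
  #17 SA[17]=2  'fehadafgccafbaeafbbffah'
  #18 SA[18]=21  'ffah'
  #19 SA[19]=8  'fgccafbaeafbbffah'
  #20 SA[20]=0  'fhfehadafgccafbaeafbbffah'
  #21 SA[21]=9  'gccafbaeafbbffah'
  #22 SA[22]=24  'h'
  #23 SA[23]=4  'hadafgccafbaeafbbffah'
  #24 SA[24]=1  'hfehadafgccafbaeafbbffah'

SA = [5, 15, 12, 17, 7, 23, 14, 19, 20, 11, 10, 6, 16, 3, 22, 13, 18, 2, 21, 8, 0, 9, 24, 4, 1]
rank  pair      lcp
   1  s[5:],s[15:]  1  'a'
   2  s[15:],s[12:]  1  'a'
   3  s[12:],s[17:]  3  'afb'
   4  s[17:],s[7:]  2  'af'
   5  s[7:],s[23:]  1  'a'
   6  s[23:],s[14:]  0  ''
   7  s[14:],s[19:]  1  'b'
   8  s[19:],s[20:]  1  'b'
   9  s[20:],s[11:]  0  ''
  10  s[11:],s[10:]  1  'c'
  11  s[10:],s[6:]  0  ''
  12  s[6:],s[16:]  0  ''
  13  s[16:],s[3:]  1  'e'
  14  s[3:],s[22:]  0  ''
  15  s[22:],s[13:]  1  'f'
  16  s[13:],s[18:]  2  'fb'
  17  s[18:],s[2:]  1  'f'
  18  s[2:],s[21:]  1  'f'
  19  s[21:],s[8:]  1  'f'
  20  s[8:],s[0:]  1  'f'
  21  s[0:],s[9:]  0  ''
  22  s[9:],s[24:]  0  ''
  23  s[24:],s[4:]  1  'h'
  24  s[4:],s[1:]  1  'h'

n(n+1)/2 = 25·26/2 = 325
Σ LCP = 0 + 1 + 1 + 3 + 2 + 1 + 0 + 1 + 1 + 0 + 1 + 0 + 0 + 1 + 0 + 1 + 2 + 1 + 1 + 1 + 1 + 0 + 0 + 1 + 1 = 21
distinct = 325 − 21 = 304

304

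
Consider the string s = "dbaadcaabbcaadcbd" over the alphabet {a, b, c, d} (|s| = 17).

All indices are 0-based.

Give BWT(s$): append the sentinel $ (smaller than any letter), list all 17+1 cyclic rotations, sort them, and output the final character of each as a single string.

dcbcaaadabcdbdb$aa

rank  rotation            last
    0  $dbaadcaabbcaadcbd  d
    1  aabbcaadcbd$dbaadc  c
    2  aadcaabbcaadcbd$db  b
    3  aadcbd$dbaadcaabbc  c
    4  abbcaadcbd$dbaadca  a
    5  adcaabbcaadcbd$dba  a
    6  adcbd$dbaadcaabbca  a
    7  baadcaabbcaadcbd$d  d
    8  bbcaadcbd$dbaadcaa  a
    9  bcaadcbd$dbaadcaab  b
   10  bd$dbaadcaabbcaadc  c
   11  caabbcaadcbd$dbaad  d
   12  caadcbd$dbaadcaabb  b
   13  cbd$dbaadcaabbcaad  d
   14  d$dbaadcaabbcaadcb  b
   15  dbaadcaabbcaadcbd$  $
   16  dcaabbcaadcbd$dbaa  a
   17  dcbd$dbaadcaabbcaa  a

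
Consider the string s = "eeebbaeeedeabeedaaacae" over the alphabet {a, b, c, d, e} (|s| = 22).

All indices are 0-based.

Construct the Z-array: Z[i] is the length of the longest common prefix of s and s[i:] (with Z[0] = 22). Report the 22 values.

[22, 2, 1, 0, 0, 0, 3, 2, 1, 0, 1, 0, 0, 2, 1, 0, 0, 0, 0, 0, 0, 1]

Z[0]=22
i=1: fresh scan; Z[1]=2 extend→box=[1,3)
i=2: min(r-i=1, Z[1]=2)=1; Z[2]=1
i=3: fresh scan; Z[3]=0
i=4: fresh scan; Z[4]=0
i=5: fresh scan; Z[5]=0
i=6: fresh scan; Z[6]=3 extend→box=[6,9)
i=7: min(r-i=2, Z[1]=2)=2; Z[7]=2
i=8: min(r-i=1, Z[2]=1)=1; Z[8]=1
i=9: fresh scan; Z[9]=0
i=10: fresh scan; Z[10]=1 extend→box=[10,11)
i=11: fresh scan; Z[11]=0
i=12: fresh scan; Z[12]=0
i=13: fresh scan; Z[13]=2 extend→box=[13,15)
i=14: min(r-i=1, Z[1]=2)=1; Z[14]=1
i=15: fresh scan; Z[15]=0
i=16: fresh scan; Z[16]=0
i=17: fresh scan; Z[17]=0
i=18: fresh scan; Z[18]=0
i=19: fresh scan; Z[19]=0
i=20: fresh scan; Z[20]=0
i=21: fresh scan; Z[21]=1 extend→box=[21,22)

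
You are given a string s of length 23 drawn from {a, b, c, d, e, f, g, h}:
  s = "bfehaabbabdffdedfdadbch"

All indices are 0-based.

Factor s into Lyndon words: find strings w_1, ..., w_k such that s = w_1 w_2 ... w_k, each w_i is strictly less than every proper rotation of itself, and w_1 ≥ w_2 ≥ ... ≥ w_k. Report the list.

emit factor 1: 'bfeh' (i=0, period=4)
emit factor 2: 'aabbabdffdedfdadbch' (i=4, period=19)

["bfeh", "aabbabdffdedfdadbch"]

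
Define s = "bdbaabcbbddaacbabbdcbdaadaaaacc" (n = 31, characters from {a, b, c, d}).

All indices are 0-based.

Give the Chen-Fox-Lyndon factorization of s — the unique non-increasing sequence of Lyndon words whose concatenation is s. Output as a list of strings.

emit factor 1: 'bd' (i=0, period=2)
emit factor 2: 'b' (i=2, period=1)
emit factor 3: 'aabcbbddaacbabbdcbdaad' (i=3, period=22)
emit factor 4: 'aaaacc' (i=25, period=6)

["bd", "b", "aabcbbddaacbabbdcbdaad", "aaaacc"]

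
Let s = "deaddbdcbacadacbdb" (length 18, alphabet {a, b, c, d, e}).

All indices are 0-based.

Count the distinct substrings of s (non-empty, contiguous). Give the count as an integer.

153

rank→(start, suffix):
  0 → (9, 'acadacbdb')
  1 → (13, 'acbdb')
  2 → (11, 'adacbdb')
  3 → (2, 'addbdcbacadacbdb')
  4 → (17, 'b')
  5 → (8, 'bacadacbdb')
  6 → (15, 'bdb')
  7 → (5, 'bdcbacadacbdb')
  8 → (10, 'cadacbdb')
  9 → (7, 'cbacadacbdb')
  10 → (14, 'cbdb')
  11 → (12, 'dacbdb')
  12 → (16, 'db')
  13 → (4, 'dbdcbacadacbdb')
  14 → (6, 'dcbacadacbdb')
  15 → (3, 'ddbdcbacadacbdb')
  16 → (0, 'deaddbdcbacadacbdb')
  17 → (1, 'eaddbdcbacadacbdb')

SA = [9, 13, 11, 2, 17, 8, 15, 5, 10, 7, 14, 12, 16, 4, 6, 3, 0, 1]
rank  pair      lcp
   1  s[9:],s[13:]  2  'ac'
   2  s[13:],s[11:]  1  'a'
   3  s[11:],s[2:]  2  'ad'
   4  s[2:],s[17:]  0  ''
   5  s[17:],s[8:]  1  'b'
   6  s[8:],s[15:]  1  'b'
   7  s[15:],s[5:]  2  'bd'
   8  s[5:],s[10:]  0  ''
   9  s[10:],s[7:]  1  'c'
  10  s[7:],s[14:]  2  'cb'
  11  s[14:],s[12:]  0  ''
  12  s[12:],s[16:]  1  'd'
  13  s[16:],s[4:]  2  'db'
  14  s[4:],s[6:]  1  'd'
  15  s[6:],s[3:]  1  'd'
  16  s[3:],s[0:]  1  'd'
  17  s[0:],s[1:]  0  ''

n(n+1)/2 = 18·19/2 = 171
Σ LCP = 0 + 2 + 1 + 2 + 0 + 1 + 1 + 2 + 0 + 1 + 2 + 0 + 1 + 2 + 1 + 1 + 1 + 0 = 18
distinct = 171 − 18 = 153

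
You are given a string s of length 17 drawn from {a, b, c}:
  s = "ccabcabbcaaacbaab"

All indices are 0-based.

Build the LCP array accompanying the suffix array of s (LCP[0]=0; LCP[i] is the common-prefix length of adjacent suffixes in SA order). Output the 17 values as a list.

[0, 2, 2, 1, 2, 2, 1, 0, 1, 1, 1, 3, 0, 2, 3, 1, 1]

sorted suffixes:
  #0 SA[0]=9  'aaacbaab'
  #1 SA[1]=14  'aab'
  #2 SA[2]=10  'aacbaab'
  #3 SA[3]=15  'ab'
  #4 SA[4]=5  'abbcaaacbaab'
  #5 SA[5]=2  'abcabbcaaacbaab'
  #6 SA[6]=11  'acbaab'
  #7 SA[7]=16  'b'
  #8 SA[8]=13  'baab'
  #9 SA[9]=6  'bbcaaacbaab'
  #10 SA[10]=7  'bcaaacbaab'
  #11 SA[11]=3  'bcabbcaaacbaab'
  #12 SA[12]=8  'caaacbaab'
  #13 SA[13]=4  'cabbcaaacbaab'
  #14 SA[14]=1  'cabcabbcaaacbaab'
  #15 SA[15]=12  'cbaab'
  #16 SA[16]=0  'ccabcabbcaaacbaab'

SA = [9, 14, 10, 15, 5, 2, 11, 16, 13, 6, 7, 3, 8, 4, 1, 12, 0]
[i] adj suffixes → lcp
  [1] 9/14 → 2 ('aa')
  [2] 14/10 → 2 ('aa')
  [3] 10/15 → 1 ('a')
  [4] 15/5 → 2 ('ab')
  [5] 5/2 → 2 ('ab')
  [6] 2/11 → 1 ('a')
  [7] 11/16 → 0 ('')
  [8] 16/13 → 1 ('b')
  [9] 13/6 → 1 ('b')
  [10] 6/7 → 1 ('b')
  [11] 7/3 → 3 ('bca')
  [12] 3/8 → 0 ('')
  [13] 8/4 → 2 ('ca')
  [14] 4/1 → 3 ('cab')
  [15] 1/12 → 1 ('c')
  [16] 12/0 → 1 ('c')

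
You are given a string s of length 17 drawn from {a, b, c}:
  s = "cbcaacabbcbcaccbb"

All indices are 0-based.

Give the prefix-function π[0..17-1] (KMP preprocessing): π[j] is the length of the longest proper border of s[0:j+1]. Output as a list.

π[0] = 0
j=1 s[j]='b': π[1]=0 (border '')
j=2 s[j]='c': π[2]=1 (border 'c')
j=3 s[j]='a': k: 1→0; π[3]=0 (border '')
j=4 s[j]='a': π[4]=0 (border '')
j=5 s[j]='c': π[5]=1 (border 'c')
j=6 s[j]='a': k: 1→0; π[6]=0 (border '')
j=7 s[j]='b': π[7]=0 (border '')
j=8 s[j]='b': π[8]=0 (border '')
j=9 s[j]='c': π[9]=1 (border 'c')
j=10 s[j]='b': π[10]=2 (border 'cb')
j=11 s[j]='c': π[11]=3 (border 'cbc')
j=12 s[j]='a': π[12]=4 (border 'cbca')
j=13 s[j]='c': k: 4→0; π[13]=1 (border 'c')
j=14 s[j]='c': k: 1→0; π[14]=1 (border 'c')
j=15 s[j]='b': π[15]=2 (border 'cb')
j=16 s[j]='b': k: 2→0; π[16]=0 (border '')

[0, 0, 1, 0, 0, 1, 0, 0, 0, 1, 2, 3, 4, 1, 1, 2, 0]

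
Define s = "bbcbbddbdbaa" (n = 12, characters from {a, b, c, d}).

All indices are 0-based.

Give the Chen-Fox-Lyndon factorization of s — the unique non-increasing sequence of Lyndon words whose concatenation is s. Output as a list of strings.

["bbcbbddbd", "b", "a", "a"]

emit factor 1: 'bbcbbddbd' (i=0, period=9)
emit factor 2: 'b' (i=9, period=1)
emit factor 3: 'a' (i=10, period=1)
emit factor 4: 'a' (i=11, period=1)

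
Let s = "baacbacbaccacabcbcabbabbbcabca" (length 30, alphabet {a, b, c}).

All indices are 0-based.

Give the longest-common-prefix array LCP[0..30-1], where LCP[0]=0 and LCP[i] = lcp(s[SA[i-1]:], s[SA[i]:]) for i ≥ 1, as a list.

rank | idx | suffix
   0 |  29 | a
   1 |   1 | aacbacbaccacabcbcabbabbbcabca
   2 |  18 | abbabbbcabca
   3 |  21 | abbbcabca
   4 |  26 | abca
   5 |  13 | abcbcabbabbbcabca
   6 |  11 | acabcbcabbabbbcabca
   7 |   2 | acbacbaccacabcbcabbabbbcabca
   8 |   5 | acbaccacabcbcabbabbbcabca
   9 |   8 | accacabcbcabbabbbcabca
  10 |   0 | baacbacbaccacabcbcabbabbbcabca
  11 |  20 | babbbcabca
  12 |   4 | bacbaccacabcbcabbabbbcabca
  13 |   7 | baccacabcbcabbabbbcabca
  14 |  19 | bbabbbcabca
  15 |  22 | bbbcabca
  16 |  23 | bbcabca
  17 |  27 | bca
  18 |  16 | bcabbabbbcabca
  19 |  24 | bcabca
  20 |  14 | bcbcabbabbbcabca
  21 |  28 | ca
  22 |  17 | cabbabbbcabca
  23 |  25 | cabca
  24 |  12 | cabcbcabbabbbcabca
  25 |  10 | cacabcbcabbabbbcabca
  26 |   3 | cbacbaccacabcbcabbabbbcabca
  27 |   6 | cbaccacabcbcabbabbbcabca
  28 |  15 | cbcabbabbbcabca
  29 |   9 | ccacabcbcabbabbbcabca

SA = [29, 1, 18, 21, 26, 13, 11, 2, 5, 8, 0, 20, 4, 7, 19, 22, 23, 27, 16, 24, 14, 28, 17, 25, 12, 10, 3, 6, 15, 9]
[i] adj suffixes → lcp
  [1] 29/1 → 1 ('a')
  [2] 1/18 → 1 ('a')
  [3] 18/21 → 3 ('abb')
  [4] 21/26 → 2 ('ab')
  [5] 26/13 → 3 ('abc')
  [6] 13/11 → 1 ('a')
  [7] 11/2 → 2 ('ac')
  [8] 2/5 → 5 ('acbac')
  [9] 5/8 → 2 ('ac')
  [10] 8/0 → 0 ('')
  [11] 0/20 → 2 ('ba')
  [12] 20/4 → 2 ('ba')
  [13] 4/7 → 3 ('bac')
  [14] 7/19 → 1 ('b')
  [15] 19/22 → 2 ('bb')
  [16] 22/23 → 2 ('bb')
  [17] 23/27 → 1 ('b')
  [18] 27/16 → 3 ('bca')
  [19] 16/24 → 4 ('bcab')
  [20] 24/14 → 2 ('bc')
  [21] 14/28 → 0 ('')
  [22] 28/17 → 2 ('ca')
  [23] 17/25 → 3 ('cab')
  [24] 25/12 → 4 ('cabc')
  [25] 12/10 → 2 ('ca')
  [26] 10/3 → 1 ('c')
  [27] 3/6 → 4 ('cbac')
  [28] 6/15 → 2 ('cb')
  [29] 15/9 → 1 ('c')

[0, 1, 1, 3, 2, 3, 1, 2, 5, 2, 0, 2, 2, 3, 1, 2, 2, 1, 3, 4, 2, 0, 2, 3, 4, 2, 1, 4, 2, 1]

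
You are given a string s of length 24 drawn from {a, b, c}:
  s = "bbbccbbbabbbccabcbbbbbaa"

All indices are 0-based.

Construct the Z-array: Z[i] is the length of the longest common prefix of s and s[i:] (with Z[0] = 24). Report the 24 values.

Z[0]=24
i=1: outside box; Z[1]=2 grow→box=[1,3)
i=2: min(r-i=1, Z[1]=2)=1; Z[2]=1
i=3: outside box; Z[3]=0
i=4: outside box; Z[4]=0
i=5: outside box; Z[5]=3 grow→box=[5,8)
i=6: min(r-i=2, Z[1]=2)=2; Z[6]=2
i=7: min(r-i=1, Z[2]=1)=1; Z[7]=1
i=8: outside box; Z[8]=0
i=9: outside box; Z[9]=5 grow→box=[9,14)
i=10: min(r-i=4, Z[1]=2)=2; Z[10]=2
i=11: min(r-i=3, Z[2]=1)=1; Z[11]=1
i=12: min(r-i=2, Z[3]=0)=0; Z[12]=0
i=13: min(r-i=1, Z[4]=0)=0; Z[13]=0
i=14: outside box; Z[14]=0
i=15: outside box; Z[15]=1 grow→box=[15,16)
i=16: outside box; Z[16]=0
i=17: outside box; Z[17]=3 grow→box=[17,20)
i=18: min(r-i=2, Z[1]=2)=2; Z[18]=3 grow→box=[18,21)
i=19: min(r-i=2, Z[1]=2)=2; Z[19]=3 grow→box=[19,22)
i=20: min(r-i=2, Z[1]=2)=2; Z[20]=2
i=21: min(r-i=1, Z[2]=1)=1; Z[21]=1
i=22: outside box; Z[22]=0
i=23: outside box; Z[23]=0

[24, 2, 1, 0, 0, 3, 2, 1, 0, 5, 2, 1, 0, 0, 0, 1, 0, 3, 3, 3, 2, 1, 0, 0]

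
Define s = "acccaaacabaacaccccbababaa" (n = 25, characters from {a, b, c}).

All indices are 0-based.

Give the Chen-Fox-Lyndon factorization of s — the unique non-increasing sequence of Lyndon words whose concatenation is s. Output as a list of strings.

["accc", "aaacabaacaccccbabab", "a", "a"]

emit factor 1: 'accc' (i=0, period=4)
emit factor 2: 'aaacabaacaccccbabab' (i=4, period=19)
emit factor 3: 'a' (i=23, period=1)
emit factor 4: 'a' (i=24, period=1)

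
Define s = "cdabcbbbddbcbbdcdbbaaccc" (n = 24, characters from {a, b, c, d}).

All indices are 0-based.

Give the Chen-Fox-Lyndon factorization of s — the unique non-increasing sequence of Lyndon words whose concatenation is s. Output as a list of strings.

["cd", "abcbbbddbcbbdcdbb", "aaccc"]

emit factor 1: 'cd' (i=0, period=2)
emit factor 2: 'abcbbbddbcbbdcdbb' (i=2, period=17)
emit factor 3: 'aaccc' (i=19, period=5)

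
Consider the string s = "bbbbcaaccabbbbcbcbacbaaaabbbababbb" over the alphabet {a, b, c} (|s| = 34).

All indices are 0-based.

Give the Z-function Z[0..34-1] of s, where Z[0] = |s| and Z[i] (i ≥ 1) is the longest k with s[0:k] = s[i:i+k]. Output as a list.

Z[0]=34
i=1: outside box; Z[1]=3 grow→box=[1,4)
i=2: min(r-i=2, Z[1]=3)=2; Z[2]=2
i=3: min(r-i=1, Z[2]=2)=1; Z[3]=1
i=4: outside box; Z[4]=0
i=5: outside box; Z[5]=0
i=6: outside box; Z[6]=0
i=7: outside box; Z[7]=0
i=8: outside box; Z[8]=0
i=9: outside box; Z[9]=0
i=10: outside box; Z[10]=5 grow→box=[10,15)
i=11: min(r-i=4, Z[1]=3)=3; Z[11]=3
i=12: min(r-i=3, Z[2]=2)=2; Z[12]=2
i=13: min(r-i=2, Z[3]=1)=1; Z[13]=1
i=14: min(r-i=1, Z[4]=0)=0; Z[14]=0
i=15: outside box; Z[15]=1 grow→box=[15,16)
i=16: outside box; Z[16]=0
i=17: outside box; Z[17]=1 grow→box=[17,18)
i=18: outside box; Z[18]=0
i=19: outside box; Z[19]=0
i=20: outside box; Z[20]=1 grow→box=[20,21)
i=21: outside box; Z[21]=0
i=22: outside box; Z[22]=0
i=23: outside box; Z[23]=0
i=24: outside box; Z[24]=0
i=25: outside box; Z[25]=3 grow→box=[25,28)
i=26: min(r-i=2, Z[1]=3)=2; Z[26]=2
i=27: min(r-i=1, Z[2]=2)=1; Z[27]=1
i=28: outside box; Z[28]=0
i=29: outside box; Z[29]=1 grow→box=[29,30)
i=30: outside box; Z[30]=0
i=31: outside box; Z[31]=3 grow→box=[31,34)
i=32: min(r-i=2, Z[1]=3)=2; Z[32]=2
i=33: min(r-i=1, Z[2]=2)=1; Z[33]=1

[34, 3, 2, 1, 0, 0, 0, 0, 0, 0, 5, 3, 2, 1, 0, 1, 0, 1, 0, 0, 1, 0, 0, 0, 0, 3, 2, 1, 0, 1, 0, 3, 2, 1]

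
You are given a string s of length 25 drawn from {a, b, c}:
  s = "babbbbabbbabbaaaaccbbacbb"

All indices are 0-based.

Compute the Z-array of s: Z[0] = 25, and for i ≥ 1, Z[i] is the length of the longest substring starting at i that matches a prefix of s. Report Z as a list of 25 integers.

[25, 0, 1, 1, 1, 5, 0, 1, 1, 4, 0, 1, 2, 0, 0, 0, 0, 0, 0, 1, 2, 0, 0, 1, 1]

Z[0]=25
i=1: fresh scan; Z[1]=0
i=2: fresh scan; Z[2]=1 scan→box=[2,3)
i=3: fresh scan; Z[3]=1 scan→box=[3,4)
i=4: fresh scan; Z[4]=1 scan→box=[4,5)
i=5: fresh scan; Z[5]=5 scan→box=[5,10)
i=6: min(r-i=4, Z[1]=0)=0; Z[6]=0
i=7: min(r-i=3, Z[2]=1)=1; Z[7]=1
i=8: min(r-i=2, Z[3]=1)=1; Z[8]=1
i=9: min(r-i=1, Z[4]=1)=1; Z[9]=4 scan→box=[9,13)
i=10: min(r-i=3, Z[1]=0)=0; Z[10]=0
i=11: min(r-i=2, Z[2]=1)=1; Z[11]=1
i=12: min(r-i=1, Z[3]=1)=1; Z[12]=2 scan→box=[12,14)
i=13: min(r-i=1, Z[1]=0)=0; Z[13]=0
i=14: fresh scan; Z[14]=0
i=15: fresh scan; Z[15]=0
i=16: fresh scan; Z[16]=0
i=17: fresh scan; Z[17]=0
i=18: fresh scan; Z[18]=0
i=19: fresh scan; Z[19]=1 scan→box=[19,20)
i=20: fresh scan; Z[20]=2 scan→box=[20,22)
i=21: min(r-i=1, Z[1]=0)=0; Z[21]=0
i=22: fresh scan; Z[22]=0
i=23: fresh scan; Z[23]=1 scan→box=[23,24)
i=24: fresh scan; Z[24]=1 scan→box=[24,25)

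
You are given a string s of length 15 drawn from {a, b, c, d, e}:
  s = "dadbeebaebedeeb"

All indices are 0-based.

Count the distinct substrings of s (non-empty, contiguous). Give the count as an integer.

rank→(start, suffix):
  0 → (1, 'adbeebaebedeeb')
  1 → (7, 'aebedeeb')
  2 → (14, 'b')
  3 → (6, 'baebedeeb')
  4 → (9, 'bedeeb')
  5 → (3, 'beebaebedeeb')
  6 → (0, 'dadbeebaebedeeb')
  7 → (2, 'dbeebaebedeeb')
  8 → (11, 'deeb')
  9 → (13, 'eb')
  10 → (5, 'ebaebedeeb')
  11 → (8, 'ebedeeb')
  12 → (10, 'edeeb')
  13 → (12, 'eeb')
  14 → (4, 'eebaebedeeb')

SA = [1, 7, 14, 6, 9, 3, 0, 2, 11, 13, 5, 8, 10, 12, 4]
[i] adj suffixes → lcp
  [1] 1/7 → 1 ('a')
  [2] 7/14 → 0 ('')
  [3] 14/6 → 1 ('b')
  [4] 6/9 → 1 ('b')
  [5] 9/3 → 2 ('be')
  [6] 3/0 → 0 ('')
  [7] 0/2 → 1 ('d')
  [8] 2/11 → 1 ('d')
  [9] 11/13 → 0 ('')
  [10] 13/5 → 2 ('eb')
  [11] 5/8 → 2 ('eb')
  [12] 8/10 → 1 ('e')
  [13] 10/12 → 1 ('e')
  [14] 12/4 → 3 ('eeb')

n(n+1)/2 = 15·16/2 = 120
Σ LCP = 0 + 1 + 0 + 1 + 1 + 2 + 0 + 1 + 1 + 0 + 2 + 2 + 1 + 1 + 3 = 16
distinct = 120 − 16 = 104

104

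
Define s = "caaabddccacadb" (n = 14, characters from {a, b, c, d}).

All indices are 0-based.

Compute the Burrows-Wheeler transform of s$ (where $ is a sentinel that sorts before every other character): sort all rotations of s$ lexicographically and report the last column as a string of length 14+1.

bcaaccda$cadadb

rank  rotation         last
    0  $caaabddccacadb  b
    1  aaabddccacadb$c  c
    2  aabddccacadb$ca  a
    3  abddccacadb$caa  a
    4  acadb$caaabddcc  c
    5  adb$caaabddccac  c
    6  b$caaabddccacad  d
    7  bddccacadb$caaa  a
    8  caaabddccacadb$  $
    9  cacadb$caaabddc  c
   10  cadb$caaabddcca  a
   11  ccacadb$caaabdd  d
   12  db$caaabddccaca  a
   13  dccacadb$caaabd  d
   14  ddccacadb$caaab  b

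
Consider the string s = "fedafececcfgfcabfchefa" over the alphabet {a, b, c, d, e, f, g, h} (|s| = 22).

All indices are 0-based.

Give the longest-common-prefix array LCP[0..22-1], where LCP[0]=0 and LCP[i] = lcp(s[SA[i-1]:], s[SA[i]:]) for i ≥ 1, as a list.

[0, 1, 1, 0, 0, 1, 1, 1, 1, 0, 0, 2, 1, 1, 0, 1, 2, 1, 2, 1, 0, 0]

sorted suffixes:
  #0 SA[0]=21  'a'
  #1 SA[1]=14  'abfchefa'
  #2 SA[2]=3  'afececcfgfcabfchefa'
  #3 SA[3]=15  'bfchefa'
  #4 SA[4]=13  'cabfchefa'
  #5 SA[5]=8  'ccfgfcabfchefa'
  #6 SA[6]=6  'ceccfgfcabfchefa'
  #7 SA[7]=9  'cfgfcabfchefa'
  #8 SA[8]=17  'chefa'
  #9 SA[9]=2  'dafececcfgfcabfchefa'
  #10 SA[10]=7  'eccfgfcabfchefa'
  #11 SA[11]=5  'ececcfgfcabfchefa'
  #12 SA[12]=1  'edafececcfgfcabfchefa'
  #13 SA[13]=19  'efa'
  #14 SA[14]=20  'fa'
  #15 SA[15]=12  'fcabfchefa'
  #16 SA[16]=16  'fchefa'
  #17 SA[17]=4  'fececcfgfcabfchefa'
  #18 SA[18]=0  'fedafececcfgfcabfchefa'
  #19 SA[19]=10  'fgfcabfchefa'
  #20 SA[20]=11  'gfcabfchefa'
  #21 SA[21]=18  'hefa'

SA = [21, 14, 3, 15, 13, 8, 6, 9, 17, 2, 7, 5, 1, 19, 20, 12, 16, 4, 0, 10, 11, 18]
rank  pair      lcp
   1  s[21:],s[14:]  1  'a'
   2  s[14:],s[3:]  1  'a'
   3  s[3:],s[15:]  0  ''
   4  s[15:],s[13:]  0  ''
   5  s[13:],s[8:]  1  'c'
   6  s[8:],s[6:]  1  'c'
   7  s[6:],s[9:]  1  'c'
   8  s[9:],s[17:]  1  'c'
   9  s[17:],s[2:]  0  ''
  10  s[2:],s[7:]  0  ''
  11  s[7:],s[5:]  2  'ec'
  12  s[5:],s[1:]  1  'e'
  13  s[1:],s[19:]  1  'e'
  14  s[19:],s[20:]  0  ''
  15  s[20:],s[12:]  1  'f'
  16  s[12:],s[16:]  2  'fc'
  17  s[16:],s[4:]  1  'f'
  18  s[4:],s[0:]  2  'fe'
  19  s[0:],s[10:]  1  'f'
  20  s[10:],s[11:]  0  ''
  21  s[11:],s[18:]  0  ''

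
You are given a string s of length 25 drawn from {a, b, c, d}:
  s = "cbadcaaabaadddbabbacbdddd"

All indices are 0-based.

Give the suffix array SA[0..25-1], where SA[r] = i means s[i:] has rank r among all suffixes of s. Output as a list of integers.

sorted suffixes:
  #0 SA[0]=5  'aaabaadddbabbacbdddd'
  #1 SA[1]=6  'aabaadddbabbacbdddd'
  #2 SA[2]=9  'aadddbabbacbdddd'
  #3 SA[3]=7  'abaadddbabbacbdddd'
  #4 SA[4]=15  'abbacbdddd'
  #5 SA[5]=18  'acbdddd'
  #6 SA[6]=2  'adcaaabaadddbabbacbdddd'
  #7 SA[7]=10  'adddbabbacbdddd'
  #8 SA[8]=8  'baadddbabbacbdddd'
  #9 SA[9]=14  'babbacbdddd'
  #10 SA[10]=17  'bacbdddd'
  #11 SA[11]=1  'badcaaabaadddbabbacbdddd'
  #12 SA[12]=16  'bbacbdddd'
  #13 SA[13]=20  'bdddd'
  #14 SA[14]=4  'caaabaadddbabbacbdddd'
  #15 SA[15]=0  'cbadcaaabaadddbabbacbdddd'
  #16 SA[16]=19  'cbdddd'
  #17 SA[17]=24  'd'
  #18 SA[18]=13  'dbabbacbdddd'
  #19 SA[19]=3  'dcaaabaadddbabbacbdddd'
  #20 SA[20]=23  'dd'
  #21 SA[21]=12  'ddbabbacbdddd'
  #22 SA[22]=22  'ddd'
  #23 SA[23]=11  'dddbabbacbdddd'
  #24 SA[24]=21  'dddd'

[5, 6, 9, 7, 15, 18, 2, 10, 8, 14, 17, 1, 16, 20, 4, 0, 19, 24, 13, 3, 23, 12, 22, 11, 21]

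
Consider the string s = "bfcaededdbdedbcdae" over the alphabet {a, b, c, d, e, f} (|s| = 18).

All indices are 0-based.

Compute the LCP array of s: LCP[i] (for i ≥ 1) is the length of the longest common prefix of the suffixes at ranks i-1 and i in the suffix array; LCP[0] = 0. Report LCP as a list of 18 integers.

rank→(start, suffix):
  0 → (16, 'ae')
  1 → (3, 'aededdbdedbcdae')
  2 → (13, 'bcdae')
  3 → (9, 'bdedbcdae')
  4 → (0, 'bfcaededdbdedbcdae')
  5 → (2, 'caededdbdedbcdae')
  6 → (14, 'cdae')
  7 → (15, 'dae')
  8 → (12, 'dbcdae')
  9 → (8, 'dbdedbcdae')
  10 → (7, 'ddbdedbcdae')
  11 → (10, 'dedbcdae')
  12 → (5, 'deddbdedbcdae')
  13 → (17, 'e')
  14 → (11, 'edbcdae')
  15 → (6, 'eddbdedbcdae')
  16 → (4, 'ededdbdedbcdae')
  17 → (1, 'fcaededdbdedbcdae')

SA = [16, 3, 13, 9, 0, 2, 14, 15, 12, 8, 7, 10, 5, 17, 11, 6, 4, 1]
rank  pair      lcp
   1  s[16:],s[3:]  2  'ae'
   2  s[3:],s[13:]  0  ''
   3  s[13:],s[9:]  1  'b'
   4  s[9:],s[0:]  1  'b'
   5  s[0:],s[2:]  0  ''
   6  s[2:],s[14:]  1  'c'
   7  s[14:],s[15:]  0  ''
   8  s[15:],s[12:]  1  'd'
   9  s[12:],s[8:]  2  'db'
  10  s[8:],s[7:]  1  'd'
  11  s[7:],s[10:]  1  'd'
  12  s[10:],s[5:]  3  'ded'
  13  s[5:],s[17:]  0  ''
  14  s[17:],s[11:]  1  'e'
  15  s[11:],s[6:]  2  'ed'
  16  s[6:],s[4:]  2  'ed'
  17  s[4:],s[1:]  0  ''

[0, 2, 0, 1, 1, 0, 1, 0, 1, 2, 1, 1, 3, 0, 1, 2, 2, 0]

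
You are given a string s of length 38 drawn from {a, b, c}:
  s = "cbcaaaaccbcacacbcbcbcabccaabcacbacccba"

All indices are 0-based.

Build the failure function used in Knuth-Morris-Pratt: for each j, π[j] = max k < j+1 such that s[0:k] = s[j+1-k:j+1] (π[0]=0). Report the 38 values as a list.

π[0] = 0
j=1 s[j]='b': π[1]=0 (border '')
j=2 s[j]='c': π[2]=1 (border 'c')
j=3 s[j]='a': k: 1→0; π[3]=0 (border '')
j=4 s[j]='a': π[4]=0 (border '')
j=5 s[j]='a': π[5]=0 (border '')
j=6 s[j]='a': π[6]=0 (border '')
j=7 s[j]='c': π[7]=1 (border 'c')
j=8 s[j]='c': k: 1→0; π[8]=1 (border 'c')
j=9 s[j]='b': π[9]=2 (border 'cb')
j=10 s[j]='c': π[10]=3 (border 'cbc')
j=11 s[j]='a': π[11]=4 (border 'cbca')
j=12 s[j]='c': k: 4→0; π[12]=1 (border 'c')
j=13 s[j]='a': k: 1→0; π[13]=0 (border '')
j=14 s[j]='c': π[14]=1 (border 'c')
j=15 s[j]='b': π[15]=2 (border 'cb')
j=16 s[j]='c': π[16]=3 (border 'cbc')
j=17 s[j]='b': k: 3→1; π[17]=2 (border 'cb')
j=18 s[j]='c': π[18]=3 (border 'cbc')
j=19 s[j]='b': k: 3→1; π[19]=2 (border 'cb')
j=20 s[j]='c': π[20]=3 (border 'cbc')
j=21 s[j]='a': π[21]=4 (border 'cbca')
j=22 s[j]='b': k: 4→0; π[22]=0 (border '')
j=23 s[j]='c': π[23]=1 (border 'c')
j=24 s[j]='c': k: 1→0; π[24]=1 (border 'c')
j=25 s[j]='a': k: 1→0; π[25]=0 (border '')
j=26 s[j]='a': π[26]=0 (border '')
j=27 s[j]='b': π[27]=0 (border '')
j=28 s[j]='c': π[28]=1 (border 'c')
j=29 s[j]='a': k: 1→0; π[29]=0 (border '')
j=30 s[j]='c': π[30]=1 (border 'c')
j=31 s[j]='b': π[31]=2 (border 'cb')
j=32 s[j]='a': k: 2→0; π[32]=0 (border '')
j=33 s[j]='c': π[33]=1 (border 'c')
j=34 s[j]='c': k: 1→0; π[34]=1 (border 'c')
j=35 s[j]='c': k: 1→0; π[35]=1 (border 'c')
j=36 s[j]='b': π[36]=2 (border 'cb')
j=37 s[j]='a': k: 2→0; π[37]=0 (border '')

[0, 0, 1, 0, 0, 0, 0, 1, 1, 2, 3, 4, 1, 0, 1, 2, 3, 2, 3, 2, 3, 4, 0, 1, 1, 0, 0, 0, 1, 0, 1, 2, 0, 1, 1, 1, 2, 0]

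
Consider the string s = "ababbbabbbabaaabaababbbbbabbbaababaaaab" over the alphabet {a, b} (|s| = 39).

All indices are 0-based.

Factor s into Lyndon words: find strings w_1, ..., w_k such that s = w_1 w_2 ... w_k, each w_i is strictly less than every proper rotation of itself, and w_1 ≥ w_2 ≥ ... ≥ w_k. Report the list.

emit factor 1: 'ababbbabbb' (i=0, period=10)
emit factor 2: 'ab' (i=10, period=2)
emit factor 3: 'aaabaababbbbbabbbaabab' (i=12, period=22)
emit factor 4: 'aaaab' (i=34, period=5)

["ababbbabbb", "ab", "aaabaababbbbbabbbaabab", "aaaab"]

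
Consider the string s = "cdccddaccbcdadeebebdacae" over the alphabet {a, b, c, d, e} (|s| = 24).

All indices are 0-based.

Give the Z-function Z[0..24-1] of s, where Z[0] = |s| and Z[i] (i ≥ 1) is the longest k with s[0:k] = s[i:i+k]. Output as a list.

Z[0]=24
i=1: fresh scan; Z[1]=0
i=2: fresh scan; Z[2]=1 grow→box=[2,3)
i=3: fresh scan; Z[3]=2 grow→box=[3,5)
i=4: min(r-i=1, Z[1]=0)=0; Z[4]=0
i=5: fresh scan; Z[5]=0
i=6: fresh scan; Z[6]=0
i=7: fresh scan; Z[7]=1 grow→box=[7,8)
i=8: fresh scan; Z[8]=1 grow→box=[8,9)
i=9: fresh scan; Z[9]=0
i=10: fresh scan; Z[10]=2 grow→box=[10,12)
i=11: min(r-i=1, Z[1]=0)=0; Z[11]=0
i=12: fresh scan; Z[12]=0
i=13: fresh scan; Z[13]=0
i=14: fresh scan; Z[14]=0
i=15: fresh scan; Z[15]=0
i=16: fresh scan; Z[16]=0
i=17: fresh scan; Z[17]=0
i=18: fresh scan; Z[18]=0
i=19: fresh scan; Z[19]=0
i=20: fresh scan; Z[20]=0
i=21: fresh scan; Z[21]=1 grow→box=[21,22)
i=22: fresh scan; Z[22]=0
i=23: fresh scan; Z[23]=0

[24, 0, 1, 2, 0, 0, 0, 1, 1, 0, 2, 0, 0, 0, 0, 0, 0, 0, 0, 0, 0, 1, 0, 0]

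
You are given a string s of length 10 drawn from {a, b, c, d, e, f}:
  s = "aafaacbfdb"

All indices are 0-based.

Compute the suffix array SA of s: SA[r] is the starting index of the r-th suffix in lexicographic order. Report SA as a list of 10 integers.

[3, 0, 4, 1, 9, 6, 5, 8, 2, 7]

rank→(start, suffix):
  0 → (3, 'aacbfdb')
  1 → (0, 'aafaacbfdb')
  2 → (4, 'acbfdb')
  3 → (1, 'afaacbfdb')
  4 → (9, 'b')
  5 → (6, 'bfdb')
  6 → (5, 'cbfdb')
  7 → (8, 'db')
  8 → (2, 'faacbfdb')
  9 → (7, 'fdb')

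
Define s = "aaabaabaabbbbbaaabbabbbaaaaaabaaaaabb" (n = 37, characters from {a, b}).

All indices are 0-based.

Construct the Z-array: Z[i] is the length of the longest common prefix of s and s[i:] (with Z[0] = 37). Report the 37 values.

[37, 2, 1, 0, 2, 1, 0, 2, 1, 0, 0, 0, 0, 0, 4, 2, 1, 0, 0, 1, 0, 0, 0, 3, 3, 3, 6, 2, 1, 0, 3, 3, 4, 2, 1, 0, 0]

Z[0]=37
i=1: fresh scan; Z[1]=2 scan→box=[1,3)
i=2: min(r-i=1, Z[1]=2)=1; Z[2]=1
i=3: fresh scan; Z[3]=0
i=4: fresh scan; Z[4]=2 scan→box=[4,6)
i=5: min(r-i=1, Z[1]=2)=1; Z[5]=1
i=6: fresh scan; Z[6]=0
i=7: fresh scan; Z[7]=2 scan→box=[7,9)
i=8: min(r-i=1, Z[1]=2)=1; Z[8]=1
i=9: fresh scan; Z[9]=0
i=10: fresh scan; Z[10]=0
i=11: fresh scan; Z[11]=0
i=12: fresh scan; Z[12]=0
i=13: fresh scan; Z[13]=0
i=14: fresh scan; Z[14]=4 scan→box=[14,18)
i=15: min(r-i=3, Z[1]=2)=2; Z[15]=2
i=16: min(r-i=2, Z[2]=1)=1; Z[16]=1
i=17: min(r-i=1, Z[3]=0)=0; Z[17]=0
i=18: fresh scan; Z[18]=0
i=19: fresh scan; Z[19]=1 scan→box=[19,20)
i=20: fresh scan; Z[20]=0
i=21: fresh scan; Z[21]=0
i=22: fresh scan; Z[22]=0
i=23: fresh scan; Z[23]=3 scan→box=[23,26)
i=24: min(r-i=2, Z[1]=2)=2; Z[24]=3 scan→box=[24,27)
i=25: min(r-i=2, Z[1]=2)=2; Z[25]=3 scan→box=[25,28)
i=26: min(r-i=2, Z[1]=2)=2; Z[26]=6 scan→box=[26,32)
i=27: min(r-i=5, Z[1]=2)=2; Z[27]=2
i=28: min(r-i=4, Z[2]=1)=1; Z[28]=1
i=29: min(r-i=3, Z[3]=0)=0; Z[29]=0
i=30: min(r-i=2, Z[4]=2)=2; Z[30]=3 scan→box=[30,33)
i=31: min(r-i=2, Z[1]=2)=2; Z[31]=3 scan→box=[31,34)
i=32: min(r-i=2, Z[1]=2)=2; Z[32]=4 scan→box=[32,36)
i=33: min(r-i=3, Z[1]=2)=2; Z[33]=2
i=34: min(r-i=2, Z[2]=1)=1; Z[34]=1
i=35: min(r-i=1, Z[3]=0)=0; Z[35]=0
i=36: fresh scan; Z[36]=0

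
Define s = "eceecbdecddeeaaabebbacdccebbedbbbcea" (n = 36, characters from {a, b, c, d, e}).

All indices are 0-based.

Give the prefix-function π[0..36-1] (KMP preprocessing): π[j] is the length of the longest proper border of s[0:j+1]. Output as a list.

π[0] = 0
j=1 s[j]='c': π[1]=0 (border '')
j=2 s[j]='e': π[2]=1 (border 'e')
j=3 s[j]='e': k: 1→0; π[3]=1 (border 'e')
j=4 s[j]='c': π[4]=2 (border 'ec')
j=5 s[j]='b': k: 2→0; π[5]=0 (border '')
j=6 s[j]='d': π[6]=0 (border '')
j=7 s[j]='e': π[7]=1 (border 'e')
j=8 s[j]='c': π[8]=2 (border 'ec')
j=9 s[j]='d': k: 2→0; π[9]=0 (border '')
j=10 s[j]='d': π[10]=0 (border '')
j=11 s[j]='e': π[11]=1 (border 'e')
j=12 s[j]='e': k: 1→0; π[12]=1 (border 'e')
j=13 s[j]='a': k: 1→0; π[13]=0 (border '')
j=14 s[j]='a': π[14]=0 (border '')
j=15 s[j]='a': π[15]=0 (border '')
j=16 s[j]='b': π[16]=0 (border '')
j=17 s[j]='e': π[17]=1 (border 'e')
j=18 s[j]='b': k: 1→0; π[18]=0 (border '')
j=19 s[j]='b': π[19]=0 (border '')
j=20 s[j]='a': π[20]=0 (border '')
j=21 s[j]='c': π[21]=0 (border '')
j=22 s[j]='d': π[22]=0 (border '')
j=23 s[j]='c': π[23]=0 (border '')
j=24 s[j]='c': π[24]=0 (border '')
j=25 s[j]='e': π[25]=1 (border 'e')
j=26 s[j]='b': k: 1→0; π[26]=0 (border '')
j=27 s[j]='b': π[27]=0 (border '')
j=28 s[j]='e': π[28]=1 (border 'e')
j=29 s[j]='d': k: 1→0; π[29]=0 (border '')
j=30 s[j]='b': π[30]=0 (border '')
j=31 s[j]='b': π[31]=0 (border '')
j=32 s[j]='b': π[32]=0 (border '')
j=33 s[j]='c': π[33]=0 (border '')
j=34 s[j]='e': π[34]=1 (border 'e')
j=35 s[j]='a': k: 1→0; π[35]=0 (border '')

[0, 0, 1, 1, 2, 0, 0, 1, 2, 0, 0, 1, 1, 0, 0, 0, 0, 1, 0, 0, 0, 0, 0, 0, 0, 1, 0, 0, 1, 0, 0, 0, 0, 0, 1, 0]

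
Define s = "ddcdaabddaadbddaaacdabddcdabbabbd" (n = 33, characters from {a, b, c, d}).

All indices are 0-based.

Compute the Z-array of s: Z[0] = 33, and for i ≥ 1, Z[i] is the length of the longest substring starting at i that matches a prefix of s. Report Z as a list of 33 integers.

[33, 1, 0, 1, 0, 0, 0, 2, 1, 0, 0, 1, 0, 2, 1, 0, 0, 0, 0, 1, 0, 0, 5, 1, 0, 1, 0, 0, 0, 0, 0, 0, 1]

Z[0]=33
i=1: i≥r, start 0; Z[1]=1 extend→box=[1,2)
i=2: i≥r, start 0; Z[2]=0
i=3: i≥r, start 0; Z[3]=1 extend→box=[3,4)
i=4: i≥r, start 0; Z[4]=0
i=5: i≥r, start 0; Z[5]=0
i=6: i≥r, start 0; Z[6]=0
i=7: i≥r, start 0; Z[7]=2 extend→box=[7,9)
i=8: min(r-i=1, Z[1]=1)=1; Z[8]=1
i=9: i≥r, start 0; Z[9]=0
i=10: i≥r, start 0; Z[10]=0
i=11: i≥r, start 0; Z[11]=1 extend→box=[11,12)
i=12: i≥r, start 0; Z[12]=0
i=13: i≥r, start 0; Z[13]=2 extend→box=[13,15)
i=14: min(r-i=1, Z[1]=1)=1; Z[14]=1
i=15: i≥r, start 0; Z[15]=0
i=16: i≥r, start 0; Z[16]=0
i=17: i≥r, start 0; Z[17]=0
i=18: i≥r, start 0; Z[18]=0
i=19: i≥r, start 0; Z[19]=1 extend→box=[19,20)
i=20: i≥r, start 0; Z[20]=0
i=21: i≥r, start 0; Z[21]=0
i=22: i≥r, start 0; Z[22]=5 extend→box=[22,27)
i=23: min(r-i=4, Z[1]=1)=1; Z[23]=1
i=24: min(r-i=3, Z[2]=0)=0; Z[24]=0
i=25: min(r-i=2, Z[3]=1)=1; Z[25]=1
i=26: min(r-i=1, Z[4]=0)=0; Z[26]=0
i=27: i≥r, start 0; Z[27]=0
i=28: i≥r, start 0; Z[28]=0
i=29: i≥r, start 0; Z[29]=0
i=30: i≥r, start 0; Z[30]=0
i=31: i≥r, start 0; Z[31]=0
i=32: i≥r, start 0; Z[32]=1 extend→box=[32,33)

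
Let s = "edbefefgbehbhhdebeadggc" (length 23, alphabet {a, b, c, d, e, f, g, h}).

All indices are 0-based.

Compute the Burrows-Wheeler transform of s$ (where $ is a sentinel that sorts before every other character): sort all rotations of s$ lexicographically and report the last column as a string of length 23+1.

rank  rotation                  last
    0  $edbefefgbehbhhdebeadggc  c
    1  adggc$edbefefgbehbhhdebe  e
    2  beadggc$edbefefgbehbhhde  e
    3  befefgbehbhhdebeadggc$ed  d
    4  behbhhdebeadggc$edbefefg  g
    5  bhhdebeadggc$edbefefgbeh  h
    6  c$edbefefgbehbhhdebeadgg  g
    7  dbefefgbehbhhdebeadggc$e  e
    8  debeadggc$edbefefgbehbhh  h
    9  dggc$edbefefgbehbhhdebea  a
   10  eadggc$edbefefgbehbhhdeb  b
   11  ebeadggc$edbefefgbehbhhd  d
   12  edbefefgbehbhhdebeadggc$  $
   13  efefgbehbhhdebeadggc$edb  b
   14  efgbehbhhdebeadggc$edbef  f
   15  ehbhhdebeadggc$edbefefgb  b
   16  fefgbehbhhdebeadggc$edbe  e
   17  fgbehbhhdebeadggc$edbefe  e
   18  gbehbhhdebeadggc$edbefef  f
   19  gc$edbefefgbehbhhdebeadg  g
   20  ggc$edbefefgbehbhhdebead  d
   21  hbhhdebeadggc$edbefefgbe  e
   22  hdebeadggc$edbefefgbehbh  h
   23  hhdebeadggc$edbefefgbehb  b

ceedghgehabd$bfbeefgdehb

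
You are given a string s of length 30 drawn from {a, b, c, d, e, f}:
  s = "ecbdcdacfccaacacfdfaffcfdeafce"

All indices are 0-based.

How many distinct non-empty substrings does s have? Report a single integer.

430

rank→(start, suffix):
  0 → (11, 'aacacfdfaffcfdeafce')
  1 → (12, 'acacfdfaffcfdeafce')
  2 → (6, 'acfccaacacfdfaffcfdeafce')
  3 → (14, 'acfdfaffcfdeafce')
  4 → (26, 'afce')
  5 → (19, 'affcfdeafce')
  6 → (2, 'bdcdacfccaacacfdfaffcfdeafce')
  7 → (10, 'caacacfdfaffcfdeafce')
  8 → (13, 'cacfdfaffcfdeafce')
  9 → (1, 'cbdcdacfccaacacfdfaffcfdeafce')
  10 → (9, 'ccaacacfdfaffcfdeafce')
  11 → (4, 'cdacfccaacacfdfaffcfdeafce')
  12 → (28, 'ce')
  13 → (7, 'cfccaacacfdfaffcfdeafce')
  14 → (22, 'cfdeafce')
  15 → (15, 'cfdfaffcfdeafce')
  16 → (5, 'dacfccaacacfdfaffcfdeafce')
  17 → (3, 'dcdacfccaacacfdfaffcfdeafce')
  18 → (24, 'deafce')
  19 → (17, 'dfaffcfdeafce')
  20 → (29, 'e')
  21 → (25, 'eafce')
  22 → (0, 'ecbdcdacfccaacacfdfaffcfdeafce')
  23 → (18, 'faffcfdeafce')
  24 → (8, 'fccaacacfdfaffcfdeafce')
  25 → (27, 'fce')
  26 → (21, 'fcfdeafce')
  27 → (23, 'fdeafce')
  28 → (16, 'fdfaffcfdeafce')
  29 → (20, 'ffcfdeafce')

SA = [11, 12, 6, 14, 26, 19, 2, 10, 13, 1, 9, 4, 28, 7, 22, 15, 5, 3, 24, 17, 29, 25, 0, 18, 8, 27, 21, 23, 16, 20]
[i] adj suffixes → lcp
  [1] 11/12 → 1 ('a')
  [2] 12/6 → 2 ('ac')
  [3] 6/14 → 3 ('acf')
  [4] 14/26 → 1 ('a')
  [5] 26/19 → 2 ('af')
  [6] 19/2 → 0 ('')
  [7] 2/10 → 0 ('')
  [8] 10/13 → 2 ('ca')
  [9] 13/1 → 1 ('c')
  [10] 1/9 → 1 ('c')
  [11] 9/4 → 1 ('c')
  [12] 4/28 → 1 ('c')
  [13] 28/7 → 1 ('c')
  [14] 7/22 → 2 ('cf')
  [15] 22/15 → 3 ('cfd')
  [16] 15/5 → 0 ('')
  [17] 5/3 → 1 ('d')
  [18] 3/24 → 1 ('d')
  [19] 24/17 → 1 ('d')
  [20] 17/29 → 0 ('')
  [21] 29/25 → 1 ('e')
  [22] 25/0 → 1 ('e')
  [23] 0/18 → 0 ('')
  [24] 18/8 → 1 ('f')
  [25] 8/27 → 2 ('fc')
  [26] 27/21 → 2 ('fc')
  [27] 21/23 → 1 ('f')
  [28] 23/16 → 2 ('fd')
  [29] 16/20 → 1 ('f')

n(n+1)/2 = 30·31/2 = 465
Σ LCP = 0 + 1 + 2 + 3 + 1 + 2 + 0 + 0 + 2 + 1 + 1 + 1 + 1 + 1 + 2 + 3 + 0 + 1 + 1 + 1 + 0 + 1 + 1 + 0 + 1 + 2 + 2 + 1 + 2 + 1 = 35
distinct = 465 − 35 = 430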